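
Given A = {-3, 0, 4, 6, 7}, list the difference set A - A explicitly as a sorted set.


A - A = {a - a' : a, a' ∈ A}.
Compute a - a' for each ordered pair (a, a'):
a = -3: -3--3=0, -3-0=-3, -3-4=-7, -3-6=-9, -3-7=-10
a = 0: 0--3=3, 0-0=0, 0-4=-4, 0-6=-6, 0-7=-7
a = 4: 4--3=7, 4-0=4, 4-4=0, 4-6=-2, 4-7=-3
a = 6: 6--3=9, 6-0=6, 6-4=2, 6-6=0, 6-7=-1
a = 7: 7--3=10, 7-0=7, 7-4=3, 7-6=1, 7-7=0
Collecting distinct values (and noting 0 appears from a-a):
A - A = {-10, -9, -7, -6, -4, -3, -2, -1, 0, 1, 2, 3, 4, 6, 7, 9, 10}
|A - A| = 17

A - A = {-10, -9, -7, -6, -4, -3, -2, -1, 0, 1, 2, 3, 4, 6, 7, 9, 10}


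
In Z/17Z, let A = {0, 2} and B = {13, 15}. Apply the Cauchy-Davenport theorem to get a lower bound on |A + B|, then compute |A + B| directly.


Cauchy-Davenport: |A + B| ≥ min(p, |A| + |B| - 1) for A, B nonempty in Z/pZ.
|A| = 2, |B| = 2, p = 17.
CD lower bound = min(17, 2 + 2 - 1) = min(17, 3) = 3.
Compute A + B mod 17 directly:
a = 0: 0+13=13, 0+15=15
a = 2: 2+13=15, 2+15=0
A + B = {0, 13, 15}, so |A + B| = 3.
Verify: 3 ≥ 3? Yes ✓.

CD lower bound = 3, actual |A + B| = 3.


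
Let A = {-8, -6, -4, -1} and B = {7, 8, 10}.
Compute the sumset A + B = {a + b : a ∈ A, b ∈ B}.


A + B = {a + b : a ∈ A, b ∈ B}.
Enumerate all |A|·|B| = 4·3 = 12 pairs (a, b) and collect distinct sums.
a = -8: -8+7=-1, -8+8=0, -8+10=2
a = -6: -6+7=1, -6+8=2, -6+10=4
a = -4: -4+7=3, -4+8=4, -4+10=6
a = -1: -1+7=6, -1+8=7, -1+10=9
Collecting distinct sums: A + B = {-1, 0, 1, 2, 3, 4, 6, 7, 9}
|A + B| = 9

A + B = {-1, 0, 1, 2, 3, 4, 6, 7, 9}


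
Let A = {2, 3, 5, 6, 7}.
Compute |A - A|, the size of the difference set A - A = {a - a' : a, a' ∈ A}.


A - A = {a - a' : a, a' ∈ A}; |A| = 5.
Bounds: 2|A|-1 ≤ |A - A| ≤ |A|² - |A| + 1, i.e. 9 ≤ |A - A| ≤ 21.
Note: 0 ∈ A - A always (from a - a). The set is symmetric: if d ∈ A - A then -d ∈ A - A.
Enumerate nonzero differences d = a - a' with a > a' (then include -d):
Positive differences: {1, 2, 3, 4, 5}
Full difference set: {0} ∪ (positive diffs) ∪ (negative diffs).
|A - A| = 1 + 2·5 = 11 (matches direct enumeration: 11).

|A - A| = 11


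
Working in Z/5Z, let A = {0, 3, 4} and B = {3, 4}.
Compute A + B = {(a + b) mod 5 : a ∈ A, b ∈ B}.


Work in Z/5Z: reduce every sum a + b modulo 5.
Enumerate all 6 pairs:
a = 0: 0+3=3, 0+4=4
a = 3: 3+3=1, 3+4=2
a = 4: 4+3=2, 4+4=3
Distinct residues collected: {1, 2, 3, 4}
|A + B| = 4 (out of 5 total residues).

A + B = {1, 2, 3, 4}


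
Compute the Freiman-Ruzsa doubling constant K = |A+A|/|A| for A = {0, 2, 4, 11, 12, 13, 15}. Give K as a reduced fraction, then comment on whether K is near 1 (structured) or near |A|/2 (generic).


|A| = 7.
Compute A + A by enumerating all 49 pairs.
A + A = {0, 2, 4, 6, 8, 11, 12, 13, 14, 15, 16, 17, 19, 22, 23, 24, 25, 26, 27, 28, 30}, so |A + A| = 21.
K = |A + A| / |A| = 21/7 = 3/1 ≈ 3.0000.
Reference: AP of size 7 gives K = 13/7 ≈ 1.8571; a fully generic set of size 7 gives K ≈ 4.0000.

|A| = 7, |A + A| = 21, K = 21/7 = 3/1.


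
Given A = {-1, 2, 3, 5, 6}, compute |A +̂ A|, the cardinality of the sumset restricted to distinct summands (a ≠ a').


Restricted sumset: A +̂ A = {a + a' : a ∈ A, a' ∈ A, a ≠ a'}.
Equivalently, take A + A and drop any sum 2a that is achievable ONLY as a + a for a ∈ A (i.e. sums representable only with equal summands).
Enumerate pairs (a, a') with a < a' (symmetric, so each unordered pair gives one sum; this covers all a ≠ a'):
  -1 + 2 = 1
  -1 + 3 = 2
  -1 + 5 = 4
  -1 + 6 = 5
  2 + 3 = 5
  2 + 5 = 7
  2 + 6 = 8
  3 + 5 = 8
  3 + 6 = 9
  5 + 6 = 11
Collected distinct sums: {1, 2, 4, 5, 7, 8, 9, 11}
|A +̂ A| = 8
(Reference bound: |A +̂ A| ≥ 2|A| - 3 for |A| ≥ 2, with |A| = 5 giving ≥ 7.)

|A +̂ A| = 8


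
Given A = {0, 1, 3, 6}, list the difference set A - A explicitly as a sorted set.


A - A = {a - a' : a, a' ∈ A}.
Compute a - a' for each ordered pair (a, a'):
a = 0: 0-0=0, 0-1=-1, 0-3=-3, 0-6=-6
a = 1: 1-0=1, 1-1=0, 1-3=-2, 1-6=-5
a = 3: 3-0=3, 3-1=2, 3-3=0, 3-6=-3
a = 6: 6-0=6, 6-1=5, 6-3=3, 6-6=0
Collecting distinct values (and noting 0 appears from a-a):
A - A = {-6, -5, -3, -2, -1, 0, 1, 2, 3, 5, 6}
|A - A| = 11

A - A = {-6, -5, -3, -2, -1, 0, 1, 2, 3, 5, 6}


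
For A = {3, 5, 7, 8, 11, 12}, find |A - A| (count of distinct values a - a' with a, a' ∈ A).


A - A = {a - a' : a, a' ∈ A}; |A| = 6.
Bounds: 2|A|-1 ≤ |A - A| ≤ |A|² - |A| + 1, i.e. 11 ≤ |A - A| ≤ 31.
Note: 0 ∈ A - A always (from a - a). The set is symmetric: if d ∈ A - A then -d ∈ A - A.
Enumerate nonzero differences d = a - a' with a > a' (then include -d):
Positive differences: {1, 2, 3, 4, 5, 6, 7, 8, 9}
Full difference set: {0} ∪ (positive diffs) ∪ (negative diffs).
|A - A| = 1 + 2·9 = 19 (matches direct enumeration: 19).

|A - A| = 19


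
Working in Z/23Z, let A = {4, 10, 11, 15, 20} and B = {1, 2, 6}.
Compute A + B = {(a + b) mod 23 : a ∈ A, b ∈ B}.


Work in Z/23Z: reduce every sum a + b modulo 23.
Enumerate all 15 pairs:
a = 4: 4+1=5, 4+2=6, 4+6=10
a = 10: 10+1=11, 10+2=12, 10+6=16
a = 11: 11+1=12, 11+2=13, 11+6=17
a = 15: 15+1=16, 15+2=17, 15+6=21
a = 20: 20+1=21, 20+2=22, 20+6=3
Distinct residues collected: {3, 5, 6, 10, 11, 12, 13, 16, 17, 21, 22}
|A + B| = 11 (out of 23 total residues).

A + B = {3, 5, 6, 10, 11, 12, 13, 16, 17, 21, 22}


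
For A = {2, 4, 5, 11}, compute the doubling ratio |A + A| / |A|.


|A| = 4.
Compute A + A by enumerating all 16 pairs.
A + A = {4, 6, 7, 8, 9, 10, 13, 15, 16, 22}, so |A + A| = 10.
K = |A + A| / |A| = 10/4 = 5/2 ≈ 2.5000.
Reference: AP of size 4 gives K = 7/4 ≈ 1.7500; a fully generic set of size 4 gives K ≈ 2.5000.

|A| = 4, |A + A| = 10, K = 10/4 = 5/2.


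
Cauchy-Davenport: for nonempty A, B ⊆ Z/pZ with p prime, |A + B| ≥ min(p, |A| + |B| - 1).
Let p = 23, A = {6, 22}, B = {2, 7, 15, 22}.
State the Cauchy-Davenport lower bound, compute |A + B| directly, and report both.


Cauchy-Davenport: |A + B| ≥ min(p, |A| + |B| - 1) for A, B nonempty in Z/pZ.
|A| = 2, |B| = 4, p = 23.
CD lower bound = min(23, 2 + 4 - 1) = min(23, 5) = 5.
Compute A + B mod 23 directly:
a = 6: 6+2=8, 6+7=13, 6+15=21, 6+22=5
a = 22: 22+2=1, 22+7=6, 22+15=14, 22+22=21
A + B = {1, 5, 6, 8, 13, 14, 21}, so |A + B| = 7.
Verify: 7 ≥ 5? Yes ✓.

CD lower bound = 5, actual |A + B| = 7.


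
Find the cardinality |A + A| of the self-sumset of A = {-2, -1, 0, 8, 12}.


A + A = {a + a' : a, a' ∈ A}; |A| = 5.
General bounds: 2|A| - 1 ≤ |A + A| ≤ |A|(|A|+1)/2, i.e. 9 ≤ |A + A| ≤ 15.
Lower bound 2|A|-1 is attained iff A is an arithmetic progression.
Enumerate sums a + a' for a ≤ a' (symmetric, so this suffices):
a = -2: -2+-2=-4, -2+-1=-3, -2+0=-2, -2+8=6, -2+12=10
a = -1: -1+-1=-2, -1+0=-1, -1+8=7, -1+12=11
a = 0: 0+0=0, 0+8=8, 0+12=12
a = 8: 8+8=16, 8+12=20
a = 12: 12+12=24
Distinct sums: {-4, -3, -2, -1, 0, 6, 7, 8, 10, 11, 12, 16, 20, 24}
|A + A| = 14

|A + A| = 14


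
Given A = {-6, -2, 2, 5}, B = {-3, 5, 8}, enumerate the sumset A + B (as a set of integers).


A + B = {a + b : a ∈ A, b ∈ B}.
Enumerate all |A|·|B| = 4·3 = 12 pairs (a, b) and collect distinct sums.
a = -6: -6+-3=-9, -6+5=-1, -6+8=2
a = -2: -2+-3=-5, -2+5=3, -2+8=6
a = 2: 2+-3=-1, 2+5=7, 2+8=10
a = 5: 5+-3=2, 5+5=10, 5+8=13
Collecting distinct sums: A + B = {-9, -5, -1, 2, 3, 6, 7, 10, 13}
|A + B| = 9

A + B = {-9, -5, -1, 2, 3, 6, 7, 10, 13}


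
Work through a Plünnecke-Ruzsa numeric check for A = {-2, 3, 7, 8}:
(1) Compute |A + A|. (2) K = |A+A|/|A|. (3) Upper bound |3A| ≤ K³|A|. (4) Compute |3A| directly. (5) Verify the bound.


|A| = 4.
Step 1: Compute A + A by enumerating all 16 pairs.
A + A = {-4, 1, 5, 6, 10, 11, 14, 15, 16}, so |A + A| = 9.
Step 2: Doubling constant K = |A + A|/|A| = 9/4 = 9/4 ≈ 2.2500.
Step 3: Plünnecke-Ruzsa gives |3A| ≤ K³·|A| = (2.2500)³ · 4 ≈ 45.5625.
Step 4: Compute 3A = A + A + A directly by enumerating all triples (a,b,c) ∈ A³; |3A| = 16.
Step 5: Check 16 ≤ 45.5625? Yes ✓.

K = 9/4, Plünnecke-Ruzsa bound K³|A| ≈ 45.5625, |3A| = 16, inequality holds.


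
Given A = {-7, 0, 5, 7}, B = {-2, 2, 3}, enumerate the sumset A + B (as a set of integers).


A + B = {a + b : a ∈ A, b ∈ B}.
Enumerate all |A|·|B| = 4·3 = 12 pairs (a, b) and collect distinct sums.
a = -7: -7+-2=-9, -7+2=-5, -7+3=-4
a = 0: 0+-2=-2, 0+2=2, 0+3=3
a = 5: 5+-2=3, 5+2=7, 5+3=8
a = 7: 7+-2=5, 7+2=9, 7+3=10
Collecting distinct sums: A + B = {-9, -5, -4, -2, 2, 3, 5, 7, 8, 9, 10}
|A + B| = 11

A + B = {-9, -5, -4, -2, 2, 3, 5, 7, 8, 9, 10}


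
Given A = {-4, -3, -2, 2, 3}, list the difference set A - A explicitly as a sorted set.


A - A = {a - a' : a, a' ∈ A}.
Compute a - a' for each ordered pair (a, a'):
a = -4: -4--4=0, -4--3=-1, -4--2=-2, -4-2=-6, -4-3=-7
a = -3: -3--4=1, -3--3=0, -3--2=-1, -3-2=-5, -3-3=-6
a = -2: -2--4=2, -2--3=1, -2--2=0, -2-2=-4, -2-3=-5
a = 2: 2--4=6, 2--3=5, 2--2=4, 2-2=0, 2-3=-1
a = 3: 3--4=7, 3--3=6, 3--2=5, 3-2=1, 3-3=0
Collecting distinct values (and noting 0 appears from a-a):
A - A = {-7, -6, -5, -4, -2, -1, 0, 1, 2, 4, 5, 6, 7}
|A - A| = 13

A - A = {-7, -6, -5, -4, -2, -1, 0, 1, 2, 4, 5, 6, 7}


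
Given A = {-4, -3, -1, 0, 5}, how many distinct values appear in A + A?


A + A = {a + a' : a, a' ∈ A}; |A| = 5.
General bounds: 2|A| - 1 ≤ |A + A| ≤ |A|(|A|+1)/2, i.e. 9 ≤ |A + A| ≤ 15.
Lower bound 2|A|-1 is attained iff A is an arithmetic progression.
Enumerate sums a + a' for a ≤ a' (symmetric, so this suffices):
a = -4: -4+-4=-8, -4+-3=-7, -4+-1=-5, -4+0=-4, -4+5=1
a = -3: -3+-3=-6, -3+-1=-4, -3+0=-3, -3+5=2
a = -1: -1+-1=-2, -1+0=-1, -1+5=4
a = 0: 0+0=0, 0+5=5
a = 5: 5+5=10
Distinct sums: {-8, -7, -6, -5, -4, -3, -2, -1, 0, 1, 2, 4, 5, 10}
|A + A| = 14

|A + A| = 14


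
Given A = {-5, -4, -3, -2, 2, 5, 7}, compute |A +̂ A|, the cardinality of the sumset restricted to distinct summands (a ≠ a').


Restricted sumset: A +̂ A = {a + a' : a ∈ A, a' ∈ A, a ≠ a'}.
Equivalently, take A + A and drop any sum 2a that is achievable ONLY as a + a for a ∈ A (i.e. sums representable only with equal summands).
Enumerate pairs (a, a') with a < a' (symmetric, so each unordered pair gives one sum; this covers all a ≠ a'):
  -5 + -4 = -9
  -5 + -3 = -8
  -5 + -2 = -7
  -5 + 2 = -3
  -5 + 5 = 0
  -5 + 7 = 2
  -4 + -3 = -7
  -4 + -2 = -6
  -4 + 2 = -2
  -4 + 5 = 1
  -4 + 7 = 3
  -3 + -2 = -5
  -3 + 2 = -1
  -3 + 5 = 2
  -3 + 7 = 4
  -2 + 2 = 0
  -2 + 5 = 3
  -2 + 7 = 5
  2 + 5 = 7
  2 + 7 = 9
  5 + 7 = 12
Collected distinct sums: {-9, -8, -7, -6, -5, -3, -2, -1, 0, 1, 2, 3, 4, 5, 7, 9, 12}
|A +̂ A| = 17
(Reference bound: |A +̂ A| ≥ 2|A| - 3 for |A| ≥ 2, with |A| = 7 giving ≥ 11.)

|A +̂ A| = 17


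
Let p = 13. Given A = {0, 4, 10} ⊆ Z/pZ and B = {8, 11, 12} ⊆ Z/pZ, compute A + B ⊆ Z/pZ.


Work in Z/13Z: reduce every sum a + b modulo 13.
Enumerate all 9 pairs:
a = 0: 0+8=8, 0+11=11, 0+12=12
a = 4: 4+8=12, 4+11=2, 4+12=3
a = 10: 10+8=5, 10+11=8, 10+12=9
Distinct residues collected: {2, 3, 5, 8, 9, 11, 12}
|A + B| = 7 (out of 13 total residues).

A + B = {2, 3, 5, 8, 9, 11, 12}


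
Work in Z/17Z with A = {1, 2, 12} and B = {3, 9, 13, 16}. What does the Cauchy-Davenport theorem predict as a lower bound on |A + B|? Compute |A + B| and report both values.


Cauchy-Davenport: |A + B| ≥ min(p, |A| + |B| - 1) for A, B nonempty in Z/pZ.
|A| = 3, |B| = 4, p = 17.
CD lower bound = min(17, 3 + 4 - 1) = min(17, 6) = 6.
Compute A + B mod 17 directly:
a = 1: 1+3=4, 1+9=10, 1+13=14, 1+16=0
a = 2: 2+3=5, 2+9=11, 2+13=15, 2+16=1
a = 12: 12+3=15, 12+9=4, 12+13=8, 12+16=11
A + B = {0, 1, 4, 5, 8, 10, 11, 14, 15}, so |A + B| = 9.
Verify: 9 ≥ 6? Yes ✓.

CD lower bound = 6, actual |A + B| = 9.


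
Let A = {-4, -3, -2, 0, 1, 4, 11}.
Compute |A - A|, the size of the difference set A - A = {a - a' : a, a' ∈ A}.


A - A = {a - a' : a, a' ∈ A}; |A| = 7.
Bounds: 2|A|-1 ≤ |A - A| ≤ |A|² - |A| + 1, i.e. 13 ≤ |A - A| ≤ 43.
Note: 0 ∈ A - A always (from a - a). The set is symmetric: if d ∈ A - A then -d ∈ A - A.
Enumerate nonzero differences d = a - a' with a > a' (then include -d):
Positive differences: {1, 2, 3, 4, 5, 6, 7, 8, 10, 11, 13, 14, 15}
Full difference set: {0} ∪ (positive diffs) ∪ (negative diffs).
|A - A| = 1 + 2·13 = 27 (matches direct enumeration: 27).

|A - A| = 27


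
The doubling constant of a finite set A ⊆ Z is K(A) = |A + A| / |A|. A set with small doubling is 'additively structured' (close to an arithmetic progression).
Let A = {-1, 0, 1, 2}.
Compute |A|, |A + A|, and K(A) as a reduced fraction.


|A| = 4.
Compute A + A by enumerating all 16 pairs.
A + A = {-2, -1, 0, 1, 2, 3, 4}, so |A + A| = 7.
K = |A + A| / |A| = 7/4 (already in lowest terms) ≈ 1.7500.
Reference: AP of size 4 gives K = 7/4 ≈ 1.7500; a fully generic set of size 4 gives K ≈ 2.5000.

|A| = 4, |A + A| = 7, K = 7/4.


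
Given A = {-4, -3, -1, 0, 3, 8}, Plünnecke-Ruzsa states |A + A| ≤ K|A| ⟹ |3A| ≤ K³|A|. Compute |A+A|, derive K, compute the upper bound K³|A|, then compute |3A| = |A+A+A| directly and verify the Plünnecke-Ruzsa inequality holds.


|A| = 6.
Step 1: Compute A + A by enumerating all 36 pairs.
A + A = {-8, -7, -6, -5, -4, -3, -2, -1, 0, 2, 3, 4, 5, 6, 7, 8, 11, 16}, so |A + A| = 18.
Step 2: Doubling constant K = |A + A|/|A| = 18/6 = 18/6 ≈ 3.0000.
Step 3: Plünnecke-Ruzsa gives |3A| ≤ K³·|A| = (3.0000)³ · 6 ≈ 162.0000.
Step 4: Compute 3A = A + A + A directly by enumerating all triples (a,b,c) ∈ A³; |3A| = 31.
Step 5: Check 31 ≤ 162.0000? Yes ✓.

K = 18/6, Plünnecke-Ruzsa bound K³|A| ≈ 162.0000, |3A| = 31, inequality holds.


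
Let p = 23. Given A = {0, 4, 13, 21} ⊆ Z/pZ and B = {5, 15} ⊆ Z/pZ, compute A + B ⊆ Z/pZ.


Work in Z/23Z: reduce every sum a + b modulo 23.
Enumerate all 8 pairs:
a = 0: 0+5=5, 0+15=15
a = 4: 4+5=9, 4+15=19
a = 13: 13+5=18, 13+15=5
a = 21: 21+5=3, 21+15=13
Distinct residues collected: {3, 5, 9, 13, 15, 18, 19}
|A + B| = 7 (out of 23 total residues).

A + B = {3, 5, 9, 13, 15, 18, 19}


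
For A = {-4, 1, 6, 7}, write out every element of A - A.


A - A = {a - a' : a, a' ∈ A}.
Compute a - a' for each ordered pair (a, a'):
a = -4: -4--4=0, -4-1=-5, -4-6=-10, -4-7=-11
a = 1: 1--4=5, 1-1=0, 1-6=-5, 1-7=-6
a = 6: 6--4=10, 6-1=5, 6-6=0, 6-7=-1
a = 7: 7--4=11, 7-1=6, 7-6=1, 7-7=0
Collecting distinct values (and noting 0 appears from a-a):
A - A = {-11, -10, -6, -5, -1, 0, 1, 5, 6, 10, 11}
|A - A| = 11

A - A = {-11, -10, -6, -5, -1, 0, 1, 5, 6, 10, 11}


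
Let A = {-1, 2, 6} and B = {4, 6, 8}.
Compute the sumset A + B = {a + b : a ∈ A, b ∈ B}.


A + B = {a + b : a ∈ A, b ∈ B}.
Enumerate all |A|·|B| = 3·3 = 9 pairs (a, b) and collect distinct sums.
a = -1: -1+4=3, -1+6=5, -1+8=7
a = 2: 2+4=6, 2+6=8, 2+8=10
a = 6: 6+4=10, 6+6=12, 6+8=14
Collecting distinct sums: A + B = {3, 5, 6, 7, 8, 10, 12, 14}
|A + B| = 8

A + B = {3, 5, 6, 7, 8, 10, 12, 14}


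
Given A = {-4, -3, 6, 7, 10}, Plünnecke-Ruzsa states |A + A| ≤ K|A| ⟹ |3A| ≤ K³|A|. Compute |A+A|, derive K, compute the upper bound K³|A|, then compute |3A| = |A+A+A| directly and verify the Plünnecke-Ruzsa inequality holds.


|A| = 5.
Step 1: Compute A + A by enumerating all 25 pairs.
A + A = {-8, -7, -6, 2, 3, 4, 6, 7, 12, 13, 14, 16, 17, 20}, so |A + A| = 14.
Step 2: Doubling constant K = |A + A|/|A| = 14/5 = 14/5 ≈ 2.8000.
Step 3: Plünnecke-Ruzsa gives |3A| ≤ K³·|A| = (2.8000)³ · 5 ≈ 109.7600.
Step 4: Compute 3A = A + A + A directly by enumerating all triples (a,b,c) ∈ A³; |3A| = 30.
Step 5: Check 30 ≤ 109.7600? Yes ✓.

K = 14/5, Plünnecke-Ruzsa bound K³|A| ≈ 109.7600, |3A| = 30, inequality holds.


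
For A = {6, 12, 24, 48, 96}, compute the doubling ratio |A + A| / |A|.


|A| = 5.
Compute A + A by enumerating all 25 pairs.
A + A = {12, 18, 24, 30, 36, 48, 54, 60, 72, 96, 102, 108, 120, 144, 192}, so |A + A| = 15.
K = |A + A| / |A| = 15/5 = 3/1 ≈ 3.0000.
Reference: AP of size 5 gives K = 9/5 ≈ 1.8000; a fully generic set of size 5 gives K ≈ 3.0000.

|A| = 5, |A + A| = 15, K = 15/5 = 3/1.


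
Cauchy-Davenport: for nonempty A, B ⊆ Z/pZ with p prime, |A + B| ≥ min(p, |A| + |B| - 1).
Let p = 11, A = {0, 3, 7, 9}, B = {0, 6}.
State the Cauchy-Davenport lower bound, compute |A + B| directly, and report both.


Cauchy-Davenport: |A + B| ≥ min(p, |A| + |B| - 1) for A, B nonempty in Z/pZ.
|A| = 4, |B| = 2, p = 11.
CD lower bound = min(11, 4 + 2 - 1) = min(11, 5) = 5.
Compute A + B mod 11 directly:
a = 0: 0+0=0, 0+6=6
a = 3: 3+0=3, 3+6=9
a = 7: 7+0=7, 7+6=2
a = 9: 9+0=9, 9+6=4
A + B = {0, 2, 3, 4, 6, 7, 9}, so |A + B| = 7.
Verify: 7 ≥ 5? Yes ✓.

CD lower bound = 5, actual |A + B| = 7.


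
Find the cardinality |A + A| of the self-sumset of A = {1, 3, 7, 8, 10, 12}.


A + A = {a + a' : a, a' ∈ A}; |A| = 6.
General bounds: 2|A| - 1 ≤ |A + A| ≤ |A|(|A|+1)/2, i.e. 11 ≤ |A + A| ≤ 21.
Lower bound 2|A|-1 is attained iff A is an arithmetic progression.
Enumerate sums a + a' for a ≤ a' (symmetric, so this suffices):
a = 1: 1+1=2, 1+3=4, 1+7=8, 1+8=9, 1+10=11, 1+12=13
a = 3: 3+3=6, 3+7=10, 3+8=11, 3+10=13, 3+12=15
a = 7: 7+7=14, 7+8=15, 7+10=17, 7+12=19
a = 8: 8+8=16, 8+10=18, 8+12=20
a = 10: 10+10=20, 10+12=22
a = 12: 12+12=24
Distinct sums: {2, 4, 6, 8, 9, 10, 11, 13, 14, 15, 16, 17, 18, 19, 20, 22, 24}
|A + A| = 17

|A + A| = 17


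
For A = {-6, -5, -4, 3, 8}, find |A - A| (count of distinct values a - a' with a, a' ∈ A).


A - A = {a - a' : a, a' ∈ A}; |A| = 5.
Bounds: 2|A|-1 ≤ |A - A| ≤ |A|² - |A| + 1, i.e. 9 ≤ |A - A| ≤ 21.
Note: 0 ∈ A - A always (from a - a). The set is symmetric: if d ∈ A - A then -d ∈ A - A.
Enumerate nonzero differences d = a - a' with a > a' (then include -d):
Positive differences: {1, 2, 5, 7, 8, 9, 12, 13, 14}
Full difference set: {0} ∪ (positive diffs) ∪ (negative diffs).
|A - A| = 1 + 2·9 = 19 (matches direct enumeration: 19).

|A - A| = 19


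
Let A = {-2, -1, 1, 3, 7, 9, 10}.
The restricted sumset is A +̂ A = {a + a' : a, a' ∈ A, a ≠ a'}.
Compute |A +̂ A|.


Restricted sumset: A +̂ A = {a + a' : a ∈ A, a' ∈ A, a ≠ a'}.
Equivalently, take A + A and drop any sum 2a that is achievable ONLY as a + a for a ∈ A (i.e. sums representable only with equal summands).
Enumerate pairs (a, a') with a < a' (symmetric, so each unordered pair gives one sum; this covers all a ≠ a'):
  -2 + -1 = -3
  -2 + 1 = -1
  -2 + 3 = 1
  -2 + 7 = 5
  -2 + 9 = 7
  -2 + 10 = 8
  -1 + 1 = 0
  -1 + 3 = 2
  -1 + 7 = 6
  -1 + 9 = 8
  -1 + 10 = 9
  1 + 3 = 4
  1 + 7 = 8
  1 + 9 = 10
  1 + 10 = 11
  3 + 7 = 10
  3 + 9 = 12
  3 + 10 = 13
  7 + 9 = 16
  7 + 10 = 17
  9 + 10 = 19
Collected distinct sums: {-3, -1, 0, 1, 2, 4, 5, 6, 7, 8, 9, 10, 11, 12, 13, 16, 17, 19}
|A +̂ A| = 18
(Reference bound: |A +̂ A| ≥ 2|A| - 3 for |A| ≥ 2, with |A| = 7 giving ≥ 11.)

|A +̂ A| = 18


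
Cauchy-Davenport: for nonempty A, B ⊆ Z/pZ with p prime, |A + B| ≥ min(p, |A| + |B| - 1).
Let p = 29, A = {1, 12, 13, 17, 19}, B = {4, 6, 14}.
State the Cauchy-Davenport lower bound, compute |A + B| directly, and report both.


Cauchy-Davenport: |A + B| ≥ min(p, |A| + |B| - 1) for A, B nonempty in Z/pZ.
|A| = 5, |B| = 3, p = 29.
CD lower bound = min(29, 5 + 3 - 1) = min(29, 7) = 7.
Compute A + B mod 29 directly:
a = 1: 1+4=5, 1+6=7, 1+14=15
a = 12: 12+4=16, 12+6=18, 12+14=26
a = 13: 13+4=17, 13+6=19, 13+14=27
a = 17: 17+4=21, 17+6=23, 17+14=2
a = 19: 19+4=23, 19+6=25, 19+14=4
A + B = {2, 4, 5, 7, 15, 16, 17, 18, 19, 21, 23, 25, 26, 27}, so |A + B| = 14.
Verify: 14 ≥ 7? Yes ✓.

CD lower bound = 7, actual |A + B| = 14.


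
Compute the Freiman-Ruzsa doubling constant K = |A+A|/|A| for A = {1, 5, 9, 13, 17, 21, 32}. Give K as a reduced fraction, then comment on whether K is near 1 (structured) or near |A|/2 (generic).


|A| = 7.
Compute A + A by enumerating all 49 pairs.
A + A = {2, 6, 10, 14, 18, 22, 26, 30, 33, 34, 37, 38, 41, 42, 45, 49, 53, 64}, so |A + A| = 18.
K = |A + A| / |A| = 18/7 (already in lowest terms) ≈ 2.5714.
Reference: AP of size 7 gives K = 13/7 ≈ 1.8571; a fully generic set of size 7 gives K ≈ 4.0000.

|A| = 7, |A + A| = 18, K = 18/7.


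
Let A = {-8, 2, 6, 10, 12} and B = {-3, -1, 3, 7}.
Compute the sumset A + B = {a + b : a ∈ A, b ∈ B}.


A + B = {a + b : a ∈ A, b ∈ B}.
Enumerate all |A|·|B| = 5·4 = 20 pairs (a, b) and collect distinct sums.
a = -8: -8+-3=-11, -8+-1=-9, -8+3=-5, -8+7=-1
a = 2: 2+-3=-1, 2+-1=1, 2+3=5, 2+7=9
a = 6: 6+-3=3, 6+-1=5, 6+3=9, 6+7=13
a = 10: 10+-3=7, 10+-1=9, 10+3=13, 10+7=17
a = 12: 12+-3=9, 12+-1=11, 12+3=15, 12+7=19
Collecting distinct sums: A + B = {-11, -9, -5, -1, 1, 3, 5, 7, 9, 11, 13, 15, 17, 19}
|A + B| = 14

A + B = {-11, -9, -5, -1, 1, 3, 5, 7, 9, 11, 13, 15, 17, 19}


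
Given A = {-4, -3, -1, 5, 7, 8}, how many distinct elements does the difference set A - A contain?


A - A = {a - a' : a, a' ∈ A}; |A| = 6.
Bounds: 2|A|-1 ≤ |A - A| ≤ |A|² - |A| + 1, i.e. 11 ≤ |A - A| ≤ 31.
Note: 0 ∈ A - A always (from a - a). The set is symmetric: if d ∈ A - A then -d ∈ A - A.
Enumerate nonzero differences d = a - a' with a > a' (then include -d):
Positive differences: {1, 2, 3, 6, 8, 9, 10, 11, 12}
Full difference set: {0} ∪ (positive diffs) ∪ (negative diffs).
|A - A| = 1 + 2·9 = 19 (matches direct enumeration: 19).

|A - A| = 19


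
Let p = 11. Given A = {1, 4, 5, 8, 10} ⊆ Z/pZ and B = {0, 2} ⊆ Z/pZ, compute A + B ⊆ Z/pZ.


Work in Z/11Z: reduce every sum a + b modulo 11.
Enumerate all 10 pairs:
a = 1: 1+0=1, 1+2=3
a = 4: 4+0=4, 4+2=6
a = 5: 5+0=5, 5+2=7
a = 8: 8+0=8, 8+2=10
a = 10: 10+0=10, 10+2=1
Distinct residues collected: {1, 3, 4, 5, 6, 7, 8, 10}
|A + B| = 8 (out of 11 total residues).

A + B = {1, 3, 4, 5, 6, 7, 8, 10}


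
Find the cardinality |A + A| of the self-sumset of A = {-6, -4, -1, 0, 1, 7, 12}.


A + A = {a + a' : a, a' ∈ A}; |A| = 7.
General bounds: 2|A| - 1 ≤ |A + A| ≤ |A|(|A|+1)/2, i.e. 13 ≤ |A + A| ≤ 28.
Lower bound 2|A|-1 is attained iff A is an arithmetic progression.
Enumerate sums a + a' for a ≤ a' (symmetric, so this suffices):
a = -6: -6+-6=-12, -6+-4=-10, -6+-1=-7, -6+0=-6, -6+1=-5, -6+7=1, -6+12=6
a = -4: -4+-4=-8, -4+-1=-5, -4+0=-4, -4+1=-3, -4+7=3, -4+12=8
a = -1: -1+-1=-2, -1+0=-1, -1+1=0, -1+7=6, -1+12=11
a = 0: 0+0=0, 0+1=1, 0+7=7, 0+12=12
a = 1: 1+1=2, 1+7=8, 1+12=13
a = 7: 7+7=14, 7+12=19
a = 12: 12+12=24
Distinct sums: {-12, -10, -8, -7, -6, -5, -4, -3, -2, -1, 0, 1, 2, 3, 6, 7, 8, 11, 12, 13, 14, 19, 24}
|A + A| = 23

|A + A| = 23


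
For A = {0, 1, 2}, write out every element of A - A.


A - A = {a - a' : a, a' ∈ A}.
Compute a - a' for each ordered pair (a, a'):
a = 0: 0-0=0, 0-1=-1, 0-2=-2
a = 1: 1-0=1, 1-1=0, 1-2=-1
a = 2: 2-0=2, 2-1=1, 2-2=0
Collecting distinct values (and noting 0 appears from a-a):
A - A = {-2, -1, 0, 1, 2}
|A - A| = 5

A - A = {-2, -1, 0, 1, 2}


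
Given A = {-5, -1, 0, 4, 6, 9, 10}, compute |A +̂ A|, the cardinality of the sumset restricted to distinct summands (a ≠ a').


Restricted sumset: A +̂ A = {a + a' : a ∈ A, a' ∈ A, a ≠ a'}.
Equivalently, take A + A and drop any sum 2a that is achievable ONLY as a + a for a ∈ A (i.e. sums representable only with equal summands).
Enumerate pairs (a, a') with a < a' (symmetric, so each unordered pair gives one sum; this covers all a ≠ a'):
  -5 + -1 = -6
  -5 + 0 = -5
  -5 + 4 = -1
  -5 + 6 = 1
  -5 + 9 = 4
  -5 + 10 = 5
  -1 + 0 = -1
  -1 + 4 = 3
  -1 + 6 = 5
  -1 + 9 = 8
  -1 + 10 = 9
  0 + 4 = 4
  0 + 6 = 6
  0 + 9 = 9
  0 + 10 = 10
  4 + 6 = 10
  4 + 9 = 13
  4 + 10 = 14
  6 + 9 = 15
  6 + 10 = 16
  9 + 10 = 19
Collected distinct sums: {-6, -5, -1, 1, 3, 4, 5, 6, 8, 9, 10, 13, 14, 15, 16, 19}
|A +̂ A| = 16
(Reference bound: |A +̂ A| ≥ 2|A| - 3 for |A| ≥ 2, with |A| = 7 giving ≥ 11.)

|A +̂ A| = 16


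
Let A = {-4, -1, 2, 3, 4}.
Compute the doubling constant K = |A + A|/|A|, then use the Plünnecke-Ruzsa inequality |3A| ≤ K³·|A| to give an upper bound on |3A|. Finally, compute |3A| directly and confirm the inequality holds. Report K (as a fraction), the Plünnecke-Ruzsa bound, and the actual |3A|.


|A| = 5.
Step 1: Compute A + A by enumerating all 25 pairs.
A + A = {-8, -5, -2, -1, 0, 1, 2, 3, 4, 5, 6, 7, 8}, so |A + A| = 13.
Step 2: Doubling constant K = |A + A|/|A| = 13/5 = 13/5 ≈ 2.6000.
Step 3: Plünnecke-Ruzsa gives |3A| ≤ K³·|A| = (2.6000)³ · 5 ≈ 87.8800.
Step 4: Compute 3A = A + A + A directly by enumerating all triples (a,b,c) ∈ A³; |3A| = 21.
Step 5: Check 21 ≤ 87.8800? Yes ✓.

K = 13/5, Plünnecke-Ruzsa bound K³|A| ≈ 87.8800, |3A| = 21, inequality holds.


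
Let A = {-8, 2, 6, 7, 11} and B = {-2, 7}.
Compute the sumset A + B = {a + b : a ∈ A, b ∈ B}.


A + B = {a + b : a ∈ A, b ∈ B}.
Enumerate all |A|·|B| = 5·2 = 10 pairs (a, b) and collect distinct sums.
a = -8: -8+-2=-10, -8+7=-1
a = 2: 2+-2=0, 2+7=9
a = 6: 6+-2=4, 6+7=13
a = 7: 7+-2=5, 7+7=14
a = 11: 11+-2=9, 11+7=18
Collecting distinct sums: A + B = {-10, -1, 0, 4, 5, 9, 13, 14, 18}
|A + B| = 9

A + B = {-10, -1, 0, 4, 5, 9, 13, 14, 18}


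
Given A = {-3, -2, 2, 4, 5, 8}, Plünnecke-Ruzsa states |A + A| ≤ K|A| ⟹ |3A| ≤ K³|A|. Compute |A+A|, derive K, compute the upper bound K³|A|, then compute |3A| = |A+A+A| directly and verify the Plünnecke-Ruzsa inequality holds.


|A| = 6.
Step 1: Compute A + A by enumerating all 36 pairs.
A + A = {-6, -5, -4, -1, 0, 1, 2, 3, 4, 5, 6, 7, 8, 9, 10, 12, 13, 16}, so |A + A| = 18.
Step 2: Doubling constant K = |A + A|/|A| = 18/6 = 18/6 ≈ 3.0000.
Step 3: Plünnecke-Ruzsa gives |3A| ≤ K³·|A| = (3.0000)³ · 6 ≈ 162.0000.
Step 4: Compute 3A = A + A + A directly by enumerating all triples (a,b,c) ∈ A³; |3A| = 30.
Step 5: Check 30 ≤ 162.0000? Yes ✓.

K = 18/6, Plünnecke-Ruzsa bound K³|A| ≈ 162.0000, |3A| = 30, inequality holds.


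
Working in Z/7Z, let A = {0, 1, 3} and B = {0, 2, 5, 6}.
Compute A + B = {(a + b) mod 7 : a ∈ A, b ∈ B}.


Work in Z/7Z: reduce every sum a + b modulo 7.
Enumerate all 12 pairs:
a = 0: 0+0=0, 0+2=2, 0+5=5, 0+6=6
a = 1: 1+0=1, 1+2=3, 1+5=6, 1+6=0
a = 3: 3+0=3, 3+2=5, 3+5=1, 3+6=2
Distinct residues collected: {0, 1, 2, 3, 5, 6}
|A + B| = 6 (out of 7 total residues).

A + B = {0, 1, 2, 3, 5, 6}


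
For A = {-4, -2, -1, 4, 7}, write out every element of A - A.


A - A = {a - a' : a, a' ∈ A}.
Compute a - a' for each ordered pair (a, a'):
a = -4: -4--4=0, -4--2=-2, -4--1=-3, -4-4=-8, -4-7=-11
a = -2: -2--4=2, -2--2=0, -2--1=-1, -2-4=-6, -2-7=-9
a = -1: -1--4=3, -1--2=1, -1--1=0, -1-4=-5, -1-7=-8
a = 4: 4--4=8, 4--2=6, 4--1=5, 4-4=0, 4-7=-3
a = 7: 7--4=11, 7--2=9, 7--1=8, 7-4=3, 7-7=0
Collecting distinct values (and noting 0 appears from a-a):
A - A = {-11, -9, -8, -6, -5, -3, -2, -1, 0, 1, 2, 3, 5, 6, 8, 9, 11}
|A - A| = 17

A - A = {-11, -9, -8, -6, -5, -3, -2, -1, 0, 1, 2, 3, 5, 6, 8, 9, 11}


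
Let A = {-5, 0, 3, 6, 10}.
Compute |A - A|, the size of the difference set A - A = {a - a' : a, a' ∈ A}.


A - A = {a - a' : a, a' ∈ A}; |A| = 5.
Bounds: 2|A|-1 ≤ |A - A| ≤ |A|² - |A| + 1, i.e. 9 ≤ |A - A| ≤ 21.
Note: 0 ∈ A - A always (from a - a). The set is symmetric: if d ∈ A - A then -d ∈ A - A.
Enumerate nonzero differences d = a - a' with a > a' (then include -d):
Positive differences: {3, 4, 5, 6, 7, 8, 10, 11, 15}
Full difference set: {0} ∪ (positive diffs) ∪ (negative diffs).
|A - A| = 1 + 2·9 = 19 (matches direct enumeration: 19).

|A - A| = 19


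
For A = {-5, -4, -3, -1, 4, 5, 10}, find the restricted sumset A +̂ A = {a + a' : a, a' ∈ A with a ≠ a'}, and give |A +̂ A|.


Restricted sumset: A +̂ A = {a + a' : a ∈ A, a' ∈ A, a ≠ a'}.
Equivalently, take A + A and drop any sum 2a that is achievable ONLY as a + a for a ∈ A (i.e. sums representable only with equal summands).
Enumerate pairs (a, a') with a < a' (symmetric, so each unordered pair gives one sum; this covers all a ≠ a'):
  -5 + -4 = -9
  -5 + -3 = -8
  -5 + -1 = -6
  -5 + 4 = -1
  -5 + 5 = 0
  -5 + 10 = 5
  -4 + -3 = -7
  -4 + -1 = -5
  -4 + 4 = 0
  -4 + 5 = 1
  -4 + 10 = 6
  -3 + -1 = -4
  -3 + 4 = 1
  -3 + 5 = 2
  -3 + 10 = 7
  -1 + 4 = 3
  -1 + 5 = 4
  -1 + 10 = 9
  4 + 5 = 9
  4 + 10 = 14
  5 + 10 = 15
Collected distinct sums: {-9, -8, -7, -6, -5, -4, -1, 0, 1, 2, 3, 4, 5, 6, 7, 9, 14, 15}
|A +̂ A| = 18
(Reference bound: |A +̂ A| ≥ 2|A| - 3 for |A| ≥ 2, with |A| = 7 giving ≥ 11.)

|A +̂ A| = 18


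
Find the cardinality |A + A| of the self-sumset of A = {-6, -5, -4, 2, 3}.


A + A = {a + a' : a, a' ∈ A}; |A| = 5.
General bounds: 2|A| - 1 ≤ |A + A| ≤ |A|(|A|+1)/2, i.e. 9 ≤ |A + A| ≤ 15.
Lower bound 2|A|-1 is attained iff A is an arithmetic progression.
Enumerate sums a + a' for a ≤ a' (symmetric, so this suffices):
a = -6: -6+-6=-12, -6+-5=-11, -6+-4=-10, -6+2=-4, -6+3=-3
a = -5: -5+-5=-10, -5+-4=-9, -5+2=-3, -5+3=-2
a = -4: -4+-4=-8, -4+2=-2, -4+3=-1
a = 2: 2+2=4, 2+3=5
a = 3: 3+3=6
Distinct sums: {-12, -11, -10, -9, -8, -4, -3, -2, -1, 4, 5, 6}
|A + A| = 12

|A + A| = 12


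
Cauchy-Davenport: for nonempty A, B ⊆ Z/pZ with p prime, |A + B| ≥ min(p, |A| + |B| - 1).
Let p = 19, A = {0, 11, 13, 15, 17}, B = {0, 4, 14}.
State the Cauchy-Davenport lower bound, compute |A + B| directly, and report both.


Cauchy-Davenport: |A + B| ≥ min(p, |A| + |B| - 1) for A, B nonempty in Z/pZ.
|A| = 5, |B| = 3, p = 19.
CD lower bound = min(19, 5 + 3 - 1) = min(19, 7) = 7.
Compute A + B mod 19 directly:
a = 0: 0+0=0, 0+4=4, 0+14=14
a = 11: 11+0=11, 11+4=15, 11+14=6
a = 13: 13+0=13, 13+4=17, 13+14=8
a = 15: 15+0=15, 15+4=0, 15+14=10
a = 17: 17+0=17, 17+4=2, 17+14=12
A + B = {0, 2, 4, 6, 8, 10, 11, 12, 13, 14, 15, 17}, so |A + B| = 12.
Verify: 12 ≥ 7? Yes ✓.

CD lower bound = 7, actual |A + B| = 12.


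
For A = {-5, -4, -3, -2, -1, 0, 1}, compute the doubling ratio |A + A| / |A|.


|A| = 7.
Compute A + A by enumerating all 49 pairs.
A + A = {-10, -9, -8, -7, -6, -5, -4, -3, -2, -1, 0, 1, 2}, so |A + A| = 13.
K = |A + A| / |A| = 13/7 (already in lowest terms) ≈ 1.8571.
Reference: AP of size 7 gives K = 13/7 ≈ 1.8571; a fully generic set of size 7 gives K ≈ 4.0000.

|A| = 7, |A + A| = 13, K = 13/7.


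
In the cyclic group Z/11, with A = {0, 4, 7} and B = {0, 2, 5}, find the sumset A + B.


Work in Z/11Z: reduce every sum a + b modulo 11.
Enumerate all 9 pairs:
a = 0: 0+0=0, 0+2=2, 0+5=5
a = 4: 4+0=4, 4+2=6, 4+5=9
a = 7: 7+0=7, 7+2=9, 7+5=1
Distinct residues collected: {0, 1, 2, 4, 5, 6, 7, 9}
|A + B| = 8 (out of 11 total residues).

A + B = {0, 1, 2, 4, 5, 6, 7, 9}


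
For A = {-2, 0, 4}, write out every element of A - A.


A - A = {a - a' : a, a' ∈ A}.
Compute a - a' for each ordered pair (a, a'):
a = -2: -2--2=0, -2-0=-2, -2-4=-6
a = 0: 0--2=2, 0-0=0, 0-4=-4
a = 4: 4--2=6, 4-0=4, 4-4=0
Collecting distinct values (and noting 0 appears from a-a):
A - A = {-6, -4, -2, 0, 2, 4, 6}
|A - A| = 7

A - A = {-6, -4, -2, 0, 2, 4, 6}


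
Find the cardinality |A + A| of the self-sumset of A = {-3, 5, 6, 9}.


A + A = {a + a' : a, a' ∈ A}; |A| = 4.
General bounds: 2|A| - 1 ≤ |A + A| ≤ |A|(|A|+1)/2, i.e. 7 ≤ |A + A| ≤ 10.
Lower bound 2|A|-1 is attained iff A is an arithmetic progression.
Enumerate sums a + a' for a ≤ a' (symmetric, so this suffices):
a = -3: -3+-3=-6, -3+5=2, -3+6=3, -3+9=6
a = 5: 5+5=10, 5+6=11, 5+9=14
a = 6: 6+6=12, 6+9=15
a = 9: 9+9=18
Distinct sums: {-6, 2, 3, 6, 10, 11, 12, 14, 15, 18}
|A + A| = 10

|A + A| = 10


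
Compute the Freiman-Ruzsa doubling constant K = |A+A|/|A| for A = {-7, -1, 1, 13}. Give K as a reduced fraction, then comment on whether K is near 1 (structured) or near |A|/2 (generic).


|A| = 4.
Compute A + A by enumerating all 16 pairs.
A + A = {-14, -8, -6, -2, 0, 2, 6, 12, 14, 26}, so |A + A| = 10.
K = |A + A| / |A| = 10/4 = 5/2 ≈ 2.5000.
Reference: AP of size 4 gives K = 7/4 ≈ 1.7500; a fully generic set of size 4 gives K ≈ 2.5000.

|A| = 4, |A + A| = 10, K = 10/4 = 5/2.


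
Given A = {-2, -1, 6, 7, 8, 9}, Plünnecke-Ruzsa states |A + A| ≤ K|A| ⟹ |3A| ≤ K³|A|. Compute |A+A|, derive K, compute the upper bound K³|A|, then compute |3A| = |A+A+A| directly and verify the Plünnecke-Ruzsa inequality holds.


|A| = 6.
Step 1: Compute A + A by enumerating all 36 pairs.
A + A = {-4, -3, -2, 4, 5, 6, 7, 8, 12, 13, 14, 15, 16, 17, 18}, so |A + A| = 15.
Step 2: Doubling constant K = |A + A|/|A| = 15/6 = 15/6 ≈ 2.5000.
Step 3: Plünnecke-Ruzsa gives |3A| ≤ K³·|A| = (2.5000)³ · 6 ≈ 93.7500.
Step 4: Compute 3A = A + A + A directly by enumerating all triples (a,b,c) ∈ A³; |3A| = 28.
Step 5: Check 28 ≤ 93.7500? Yes ✓.

K = 15/6, Plünnecke-Ruzsa bound K³|A| ≈ 93.7500, |3A| = 28, inequality holds.


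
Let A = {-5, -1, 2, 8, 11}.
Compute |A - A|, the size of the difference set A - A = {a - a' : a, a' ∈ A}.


A - A = {a - a' : a, a' ∈ A}; |A| = 5.
Bounds: 2|A|-1 ≤ |A - A| ≤ |A|² - |A| + 1, i.e. 9 ≤ |A - A| ≤ 21.
Note: 0 ∈ A - A always (from a - a). The set is symmetric: if d ∈ A - A then -d ∈ A - A.
Enumerate nonzero differences d = a - a' with a > a' (then include -d):
Positive differences: {3, 4, 6, 7, 9, 12, 13, 16}
Full difference set: {0} ∪ (positive diffs) ∪ (negative diffs).
|A - A| = 1 + 2·8 = 17 (matches direct enumeration: 17).

|A - A| = 17


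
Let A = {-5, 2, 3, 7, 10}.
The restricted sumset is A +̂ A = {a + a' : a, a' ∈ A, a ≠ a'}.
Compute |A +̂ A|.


Restricted sumset: A +̂ A = {a + a' : a ∈ A, a' ∈ A, a ≠ a'}.
Equivalently, take A + A and drop any sum 2a that is achievable ONLY as a + a for a ∈ A (i.e. sums representable only with equal summands).
Enumerate pairs (a, a') with a < a' (symmetric, so each unordered pair gives one sum; this covers all a ≠ a'):
  -5 + 2 = -3
  -5 + 3 = -2
  -5 + 7 = 2
  -5 + 10 = 5
  2 + 3 = 5
  2 + 7 = 9
  2 + 10 = 12
  3 + 7 = 10
  3 + 10 = 13
  7 + 10 = 17
Collected distinct sums: {-3, -2, 2, 5, 9, 10, 12, 13, 17}
|A +̂ A| = 9
(Reference bound: |A +̂ A| ≥ 2|A| - 3 for |A| ≥ 2, with |A| = 5 giving ≥ 7.)

|A +̂ A| = 9


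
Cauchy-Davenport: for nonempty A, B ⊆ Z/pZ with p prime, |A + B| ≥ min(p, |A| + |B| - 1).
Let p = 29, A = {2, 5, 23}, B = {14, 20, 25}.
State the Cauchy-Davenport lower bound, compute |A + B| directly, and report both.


Cauchy-Davenport: |A + B| ≥ min(p, |A| + |B| - 1) for A, B nonempty in Z/pZ.
|A| = 3, |B| = 3, p = 29.
CD lower bound = min(29, 3 + 3 - 1) = min(29, 5) = 5.
Compute A + B mod 29 directly:
a = 2: 2+14=16, 2+20=22, 2+25=27
a = 5: 5+14=19, 5+20=25, 5+25=1
a = 23: 23+14=8, 23+20=14, 23+25=19
A + B = {1, 8, 14, 16, 19, 22, 25, 27}, so |A + B| = 8.
Verify: 8 ≥ 5? Yes ✓.

CD lower bound = 5, actual |A + B| = 8.


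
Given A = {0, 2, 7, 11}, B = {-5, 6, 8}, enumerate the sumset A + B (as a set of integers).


A + B = {a + b : a ∈ A, b ∈ B}.
Enumerate all |A|·|B| = 4·3 = 12 pairs (a, b) and collect distinct sums.
a = 0: 0+-5=-5, 0+6=6, 0+8=8
a = 2: 2+-5=-3, 2+6=8, 2+8=10
a = 7: 7+-5=2, 7+6=13, 7+8=15
a = 11: 11+-5=6, 11+6=17, 11+8=19
Collecting distinct sums: A + B = {-5, -3, 2, 6, 8, 10, 13, 15, 17, 19}
|A + B| = 10

A + B = {-5, -3, 2, 6, 8, 10, 13, 15, 17, 19}


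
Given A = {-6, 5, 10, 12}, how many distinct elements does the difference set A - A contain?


A - A = {a - a' : a, a' ∈ A}; |A| = 4.
Bounds: 2|A|-1 ≤ |A - A| ≤ |A|² - |A| + 1, i.e. 7 ≤ |A - A| ≤ 13.
Note: 0 ∈ A - A always (from a - a). The set is symmetric: if d ∈ A - A then -d ∈ A - A.
Enumerate nonzero differences d = a - a' with a > a' (then include -d):
Positive differences: {2, 5, 7, 11, 16, 18}
Full difference set: {0} ∪ (positive diffs) ∪ (negative diffs).
|A - A| = 1 + 2·6 = 13 (matches direct enumeration: 13).

|A - A| = 13


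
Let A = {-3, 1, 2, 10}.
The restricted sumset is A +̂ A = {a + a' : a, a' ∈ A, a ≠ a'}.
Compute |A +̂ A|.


Restricted sumset: A +̂ A = {a + a' : a ∈ A, a' ∈ A, a ≠ a'}.
Equivalently, take A + A and drop any sum 2a that is achievable ONLY as a + a for a ∈ A (i.e. sums representable only with equal summands).
Enumerate pairs (a, a') with a < a' (symmetric, so each unordered pair gives one sum; this covers all a ≠ a'):
  -3 + 1 = -2
  -3 + 2 = -1
  -3 + 10 = 7
  1 + 2 = 3
  1 + 10 = 11
  2 + 10 = 12
Collected distinct sums: {-2, -1, 3, 7, 11, 12}
|A +̂ A| = 6
(Reference bound: |A +̂ A| ≥ 2|A| - 3 for |A| ≥ 2, with |A| = 4 giving ≥ 5.)

|A +̂ A| = 6


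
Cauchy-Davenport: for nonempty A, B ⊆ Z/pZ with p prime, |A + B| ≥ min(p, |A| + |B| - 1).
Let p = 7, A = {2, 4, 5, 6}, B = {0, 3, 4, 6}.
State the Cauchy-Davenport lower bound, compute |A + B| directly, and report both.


Cauchy-Davenport: |A + B| ≥ min(p, |A| + |B| - 1) for A, B nonempty in Z/pZ.
|A| = 4, |B| = 4, p = 7.
CD lower bound = min(7, 4 + 4 - 1) = min(7, 7) = 7.
Compute A + B mod 7 directly:
a = 2: 2+0=2, 2+3=5, 2+4=6, 2+6=1
a = 4: 4+0=4, 4+3=0, 4+4=1, 4+6=3
a = 5: 5+0=5, 5+3=1, 5+4=2, 5+6=4
a = 6: 6+0=6, 6+3=2, 6+4=3, 6+6=5
A + B = {0, 1, 2, 3, 4, 5, 6}, so |A + B| = 7.
Verify: 7 ≥ 7? Yes ✓.

CD lower bound = 7, actual |A + B| = 7.


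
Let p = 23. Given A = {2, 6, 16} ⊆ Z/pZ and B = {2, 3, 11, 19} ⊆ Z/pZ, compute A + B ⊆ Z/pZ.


Work in Z/23Z: reduce every sum a + b modulo 23.
Enumerate all 12 pairs:
a = 2: 2+2=4, 2+3=5, 2+11=13, 2+19=21
a = 6: 6+2=8, 6+3=9, 6+11=17, 6+19=2
a = 16: 16+2=18, 16+3=19, 16+11=4, 16+19=12
Distinct residues collected: {2, 4, 5, 8, 9, 12, 13, 17, 18, 19, 21}
|A + B| = 11 (out of 23 total residues).

A + B = {2, 4, 5, 8, 9, 12, 13, 17, 18, 19, 21}


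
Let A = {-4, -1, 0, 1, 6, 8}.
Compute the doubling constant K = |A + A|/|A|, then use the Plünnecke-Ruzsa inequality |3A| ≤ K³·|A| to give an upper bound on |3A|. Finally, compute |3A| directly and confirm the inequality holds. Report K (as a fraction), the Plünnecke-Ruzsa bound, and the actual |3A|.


|A| = 6.
Step 1: Compute A + A by enumerating all 36 pairs.
A + A = {-8, -5, -4, -3, -2, -1, 0, 1, 2, 4, 5, 6, 7, 8, 9, 12, 14, 16}, so |A + A| = 18.
Step 2: Doubling constant K = |A + A|/|A| = 18/6 = 18/6 ≈ 3.0000.
Step 3: Plünnecke-Ruzsa gives |3A| ≤ K³·|A| = (3.0000)³ · 6 ≈ 162.0000.
Step 4: Compute 3A = A + A + A directly by enumerating all triples (a,b,c) ∈ A³; |3A| = 32.
Step 5: Check 32 ≤ 162.0000? Yes ✓.

K = 18/6, Plünnecke-Ruzsa bound K³|A| ≈ 162.0000, |3A| = 32, inequality holds.


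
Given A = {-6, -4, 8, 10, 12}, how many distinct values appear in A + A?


A + A = {a + a' : a, a' ∈ A}; |A| = 5.
General bounds: 2|A| - 1 ≤ |A + A| ≤ |A|(|A|+1)/2, i.e. 9 ≤ |A + A| ≤ 15.
Lower bound 2|A|-1 is attained iff A is an arithmetic progression.
Enumerate sums a + a' for a ≤ a' (symmetric, so this suffices):
a = -6: -6+-6=-12, -6+-4=-10, -6+8=2, -6+10=4, -6+12=6
a = -4: -4+-4=-8, -4+8=4, -4+10=6, -4+12=8
a = 8: 8+8=16, 8+10=18, 8+12=20
a = 10: 10+10=20, 10+12=22
a = 12: 12+12=24
Distinct sums: {-12, -10, -8, 2, 4, 6, 8, 16, 18, 20, 22, 24}
|A + A| = 12

|A + A| = 12


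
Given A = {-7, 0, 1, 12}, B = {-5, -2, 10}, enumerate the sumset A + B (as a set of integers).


A + B = {a + b : a ∈ A, b ∈ B}.
Enumerate all |A|·|B| = 4·3 = 12 pairs (a, b) and collect distinct sums.
a = -7: -7+-5=-12, -7+-2=-9, -7+10=3
a = 0: 0+-5=-5, 0+-2=-2, 0+10=10
a = 1: 1+-5=-4, 1+-2=-1, 1+10=11
a = 12: 12+-5=7, 12+-2=10, 12+10=22
Collecting distinct sums: A + B = {-12, -9, -5, -4, -2, -1, 3, 7, 10, 11, 22}
|A + B| = 11

A + B = {-12, -9, -5, -4, -2, -1, 3, 7, 10, 11, 22}


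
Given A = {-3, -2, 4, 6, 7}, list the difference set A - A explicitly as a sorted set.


A - A = {a - a' : a, a' ∈ A}.
Compute a - a' for each ordered pair (a, a'):
a = -3: -3--3=0, -3--2=-1, -3-4=-7, -3-6=-9, -3-7=-10
a = -2: -2--3=1, -2--2=0, -2-4=-6, -2-6=-8, -2-7=-9
a = 4: 4--3=7, 4--2=6, 4-4=0, 4-6=-2, 4-7=-3
a = 6: 6--3=9, 6--2=8, 6-4=2, 6-6=0, 6-7=-1
a = 7: 7--3=10, 7--2=9, 7-4=3, 7-6=1, 7-7=0
Collecting distinct values (and noting 0 appears from a-a):
A - A = {-10, -9, -8, -7, -6, -3, -2, -1, 0, 1, 2, 3, 6, 7, 8, 9, 10}
|A - A| = 17

A - A = {-10, -9, -8, -7, -6, -3, -2, -1, 0, 1, 2, 3, 6, 7, 8, 9, 10}


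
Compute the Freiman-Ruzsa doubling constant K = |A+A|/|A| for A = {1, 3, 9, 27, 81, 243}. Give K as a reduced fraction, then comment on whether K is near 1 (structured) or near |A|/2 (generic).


|A| = 6.
Compute A + A by enumerating all 36 pairs.
A + A = {2, 4, 6, 10, 12, 18, 28, 30, 36, 54, 82, 84, 90, 108, 162, 244, 246, 252, 270, 324, 486}, so |A + A| = 21.
K = |A + A| / |A| = 21/6 = 7/2 ≈ 3.5000.
Reference: AP of size 6 gives K = 11/6 ≈ 1.8333; a fully generic set of size 6 gives K ≈ 3.5000.

|A| = 6, |A + A| = 21, K = 21/6 = 7/2.
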